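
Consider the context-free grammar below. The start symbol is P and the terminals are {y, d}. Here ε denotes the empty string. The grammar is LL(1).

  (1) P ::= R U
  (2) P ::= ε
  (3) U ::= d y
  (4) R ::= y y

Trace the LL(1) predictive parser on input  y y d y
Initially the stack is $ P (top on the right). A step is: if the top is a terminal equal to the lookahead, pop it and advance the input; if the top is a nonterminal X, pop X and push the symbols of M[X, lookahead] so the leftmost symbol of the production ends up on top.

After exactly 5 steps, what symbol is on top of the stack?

d

     Stack    Input      Action
  1  $ P      y y d y $  expand P ::= R U
  2  $ U R    y y d y $  expand R ::= y y
  3  $ U y y  y y d y $  match y
  4  $ U y    y d y $    match y
  5  $ U      d y $      expand U ::= d y
Stack after step 5: $ y d (top = d).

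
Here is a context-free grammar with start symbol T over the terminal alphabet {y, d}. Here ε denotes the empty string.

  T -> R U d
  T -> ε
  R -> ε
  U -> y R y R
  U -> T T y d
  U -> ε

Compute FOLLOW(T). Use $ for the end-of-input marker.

FIRST(R): from R->ε we get {ε}. So FIRST(R) = {ε}.
FIRST(T): from T->R U d we get {d, y}; from T->ε we get {ε}. So FIRST(T) = {ε, d, y}.
FIRST(U): from U->y R y R we get {y}; from U->T T y d we get {d, y}; from U->ε we get {ε}. So FIRST(U) = {ε, d, y}.
FOLLOW(T) includes $ since T is the start symbol.
FOLLOW(T): in U->T T y d (occurrence 1), T is followed by T y d with FIRST {d, y}; in U->T T y d (occurrence 2), T is followed by y d with FIRST {y}. Thus FOLLOW(T) = {$, d, y}.
FOLLOW(U): in T->R U d, U is followed by d with FIRST {d}. Thus FOLLOW(U) = {d}.
FOLLOW(R): in T->R U d, R is followed by U d with FIRST {d, y}; in U->y R y R (occurrence 1), R is followed by y R with FIRST {y}; in U->y R y R (occurrence 2), the suffix after R is empty, so FOLLOW(R) ⊇ FOLLOW(U) = {d}. Thus FOLLOW(R) = {d, y}.

{$, d, y}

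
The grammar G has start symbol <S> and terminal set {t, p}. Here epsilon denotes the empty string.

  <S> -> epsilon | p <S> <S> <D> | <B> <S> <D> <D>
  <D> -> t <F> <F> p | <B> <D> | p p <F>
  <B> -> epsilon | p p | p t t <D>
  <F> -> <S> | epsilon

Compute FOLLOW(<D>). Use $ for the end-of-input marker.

FIRST(<B>): from <B>->epsilon we get {epsilon}; from <B>->p p we get {p}; from <B>->p t t <D> we get {p}. So FIRST(<B>) = {epsilon, p}.
FIRST(<D>): from <D>->t <F> <F> p we get {t}; from <D>-><B> <D> we get {p, t}; from <D>->p p <F> we get {p}. So FIRST(<D>) = {p, t}.
FIRST(<S>): from <S>->epsilon we get {epsilon}; from <S>->p <S> <S> <D> we get {p}; from <S>-><B> <S> <D> <D> we get {p, t}. So FIRST(<S>) = {epsilon, p, t}.
FIRST(<F>): from <F>-><S> we get {epsilon, p, t}; from <F>->epsilon we get {epsilon}. So FIRST(<F>) = {epsilon, p, t}.
FOLLOW(<S>) includes $ since <S> is the start symbol.
FOLLOW(<B>): in <S>-><B> <S> <D> <D>, <B> is followed by <S> <D> <D> with FIRST {p, t}; in <D>-><B> <D>, <B> is followed by <D> with FIRST {p, t}. Thus FOLLOW(<B>) = {p, t}.
FOLLOW(<S>): in <S>->p <S> <S> <D> (occurrence 1), <S> is followed by <S> <D> with FIRST {p, t}; in <S>->p <S> <S> <D> (occurrence 2), <S> is followed by <D> with FIRST {p, t}; in <S>-><B> <S> <D> <D>, <S> is followed by <D> <D> with FIRST {p, t}; in <F>-><S>, the suffix after <S> is empty, so FOLLOW(<S>) ⊇ FOLLOW(<F>) = {$, p, t}. Thus FOLLOW(<S>) = {$, p, t}.
FOLLOW(<D>): in <S>->p <S> <S> <D>, the suffix after <D> is empty, so FOLLOW(<D>) ⊇ FOLLOW(<S>) = {$, p, t}; in <S>-><B> <S> <D> <D> (occurrence 1), <D> is followed by <D> with FIRST {p, t}; in <S>-><B> <S> <D> <D> (occurrence 2), the suffix after <D> is empty, so FOLLOW(<D>) ⊇ FOLLOW(<S>) = {$, p, t}; in <D>-><B> <D>, the suffix after <D> is empty (adds nothing new); in <B>->p t t <D>, the suffix after <D> is empty, so FOLLOW(<D>) ⊇ FOLLOW(<B>) = {p, t}. Thus FOLLOW(<D>) = {$, p, t}.
FOLLOW(<F>): in <D>->t <F> <F> p (occurrence 1), <F> is followed by <F> p with FIRST {p, t}; in <D>->t <F> <F> p (occurrence 2), <F> is followed by p with FIRST {p}; in <D>->p p <F>, the suffix after <F> is empty, so FOLLOW(<F>) ⊇ FOLLOW(<D>) = {$, p, t}. Thus FOLLOW(<F>) = {$, p, t}.

{$, p, t}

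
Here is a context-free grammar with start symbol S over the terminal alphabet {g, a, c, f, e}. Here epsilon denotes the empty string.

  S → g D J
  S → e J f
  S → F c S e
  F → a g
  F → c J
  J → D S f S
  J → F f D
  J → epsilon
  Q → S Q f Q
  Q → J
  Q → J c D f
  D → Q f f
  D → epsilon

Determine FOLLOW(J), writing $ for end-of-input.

FIRST(F) = {a, c}
FIRST(S) = {a, c, e, g}  (via F c S e)
FIRST(J) = {epsilon, a, c, e, f, g}  (via D S f S, F f D)
FIRST(Q) = {epsilon, a, c, e, f, g}  (via S Q f Q, J, J c D f)
FIRST(D) = {epsilon, a, c, e, f, g}  (via Q f f)
FOLLOW(S) includes $ since S is the start symbol.
FOLLOW(F): in S→F c S e, F is followed by c S e with FIRST {c}; in J→F f D, F is followed by f D with FIRST {f}. Thus FOLLOW(F) = {c, f}.
FOLLOW(Q): in Q→S Q f Q (occurrence 1), Q is followed by f Q with FIRST {f}; in Q→S Q f Q (occurrence 2), the suffix after Q is empty (adds nothing new); in D→Q f f, Q is followed by f f with FIRST {f}. Thus FOLLOW(Q) = {f}.
FOLLOW(S): in S→F c S e, S is followed by e with FIRST {e}; in J→D S f S (occurrence 1), S is followed by f S with FIRST {f}; in J→D S f S (occurrence 2), the suffix after S is empty, so FOLLOW(S) ⊇ FOLLOW(J) = {$, a, c, e, f, g}; in Q→S Q f Q, S is followed by Q f Q with FIRST {a, c, e, f, g}. Thus FOLLOW(S) = {$, a, c, e, f, g}.
FOLLOW(J): in S→g D J, the suffix after J is empty, so FOLLOW(J) ⊇ FOLLOW(S) = {$, a, c, e, f, g}; in S→e J f, J is followed by f with FIRST {f}; in F→c J, the suffix after J is empty, so FOLLOW(J) ⊇ FOLLOW(F) = {c, f}; in Q→J, the suffix after J is empty, so FOLLOW(J) ⊇ FOLLOW(Q) = {f}; in Q→J c D f, J is followed by c D f with FIRST {c}. Thus FOLLOW(J) = {$, a, c, e, f, g}.
FOLLOW(D): in S→g D J, D is followed by J with FIRST {epsilon, a, c, e, f, g}; in S→g D J, the suffix after D is nullable, so FOLLOW(D) ⊇ FOLLOW(S) = {$, a, c, e, f, g}; in J→D S f S, D is followed by S f S with FIRST {a, c, e, g}; in J→F f D, the suffix after D is empty, so FOLLOW(D) ⊇ FOLLOW(J) = {$, a, c, e, f, g}; in Q→J c D f, D is followed by f with FIRST {f}. Thus FOLLOW(D) = {$, a, c, e, f, g}.

{$, a, c, e, f, g}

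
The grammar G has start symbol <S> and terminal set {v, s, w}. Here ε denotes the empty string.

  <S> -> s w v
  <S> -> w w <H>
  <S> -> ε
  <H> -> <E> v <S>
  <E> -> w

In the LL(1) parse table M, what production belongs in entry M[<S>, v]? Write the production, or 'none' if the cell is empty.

FIRST(<S>) = {ε, s, w}
FIRST(<E>) = {w}
FIRST(<H>) = {w}  (via <E> v <S>)
FOLLOW(<S>) includes $ since <S> is the start symbol.
FOLLOW(<S>): in <H>-><E> v <S>, the suffix after <S> is empty, so FOLLOW(<S>) ⊇ FOLLOW(<H>) = {$}. Thus FOLLOW(<S>) = {$}.
FOLLOW(<H>): in <S>->w w <H>, the suffix after <H> is empty, so FOLLOW(<H>) ⊇ FOLLOW(<S>) = {$}. Thus FOLLOW(<H>) = {$}.
For <S> -> s w v: FIRST(s w v) = {s}, so it goes in M[<S>, t] for t ∈ {s}.
For <S> -> w w <H>: FIRST(w w <H>) = {w}, so it goes in M[<S>, t] for t ∈ {w}.
For <S> -> ε: FIRST(ε) = {ε}, so it goes in M[<S>, t] for t ∈ {}; since ε ∈ FIRST, also for every t ∈ FOLLOW(<S>) = {$}.
None of these place a production in M[<S>, v].

none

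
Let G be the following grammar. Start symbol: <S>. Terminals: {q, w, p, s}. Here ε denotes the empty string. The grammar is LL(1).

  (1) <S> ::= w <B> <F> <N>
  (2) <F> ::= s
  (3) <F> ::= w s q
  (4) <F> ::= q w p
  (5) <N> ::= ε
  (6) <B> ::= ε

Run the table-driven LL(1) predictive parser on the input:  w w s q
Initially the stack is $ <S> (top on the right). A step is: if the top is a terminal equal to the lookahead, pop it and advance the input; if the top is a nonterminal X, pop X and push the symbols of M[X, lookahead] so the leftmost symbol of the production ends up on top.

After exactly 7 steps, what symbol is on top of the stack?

step 1: stack=$ <S>  input=w w s q $  — expand <S> ::= w <B> <F> <N>
step 2: stack=$ <N> <F> <B> w  input=w w s q $  — match w
step 3: stack=$ <N> <F> <B>  input=w s q $  — expand <B> ::= ε
step 4: stack=$ <N> <F>  input=w s q $  — expand <F> ::= w s q
step 5: stack=$ <N> q s w  input=w s q $  — match w
step 6: stack=$ <N> q s  input=s q $  — match s
step 7: stack=$ <N> q  input=q $  — match q
Stack after step 7: $ <N> (top = <N>).

<N>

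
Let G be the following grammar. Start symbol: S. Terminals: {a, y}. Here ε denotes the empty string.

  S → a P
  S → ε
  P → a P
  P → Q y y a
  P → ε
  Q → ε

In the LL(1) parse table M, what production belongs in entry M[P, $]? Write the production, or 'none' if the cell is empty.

P → ε

FIRST(S): from S→a P we get {a}; from S→ε we get {ε}. So FIRST(S) = {ε, a}.
FIRST(Q): from Q→ε we get {ε}. So FIRST(Q) = {ε}.
FIRST(P): from P→a P we get {a}; from P→Q y y a we get {y}; from P→ε we get {ε}. So FIRST(P) = {ε, a, y}.
FOLLOW(S) includes $ since S is the start symbol.
FOLLOW(S): S appears on no right-hand side. Thus FOLLOW(S) = {$}.
FOLLOW(P): in S→a P, the suffix after P is empty, so FOLLOW(P) ⊇ FOLLOW(S) = {$}; in P→a P, the suffix after P is empty (adds nothing new). Thus FOLLOW(P) = {$}.
For P → a P: FIRST(a P) = {a}, so it goes in M[P, t] for t ∈ {a}.
For P → Q y y a: FIRST(Q y y a) = {y}, so it goes in M[P, t] for t ∈ {y}.
For P → ε: FIRST(ε) = {ε}, so it goes in M[P, t] for t ∈ {}; since ε ∈ FIRST, also for every t ∈ FOLLOW(P) = {$}.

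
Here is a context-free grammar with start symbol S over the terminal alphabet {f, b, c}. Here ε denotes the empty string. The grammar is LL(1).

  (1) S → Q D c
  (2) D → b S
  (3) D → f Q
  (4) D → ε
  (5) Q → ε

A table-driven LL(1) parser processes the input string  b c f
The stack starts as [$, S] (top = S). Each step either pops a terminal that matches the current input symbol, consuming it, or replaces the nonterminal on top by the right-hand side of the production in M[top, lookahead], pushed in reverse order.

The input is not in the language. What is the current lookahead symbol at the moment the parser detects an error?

step 1: stack=$ S  input=b c f $  — expand S → Q D c
step 2: stack=$ c D Q  input=b c f $  — expand Q → ε
step 3: stack=$ c D  input=b c f $  — expand D → b S
step 4: stack=$ c S b  input=b c f $  — match b
step 5: stack=$ c S  input=c f $  — expand S → Q D c
step 6: stack=$ c c D Q  input=c f $  — expand Q → ε
step 7: stack=$ c c D  input=c f $  — expand D → ε
step 8: stack=$ c c  input=c f $  — match c
step 9: stack=$ c  input=f $  — error: top is terminal c but lookahead is f

f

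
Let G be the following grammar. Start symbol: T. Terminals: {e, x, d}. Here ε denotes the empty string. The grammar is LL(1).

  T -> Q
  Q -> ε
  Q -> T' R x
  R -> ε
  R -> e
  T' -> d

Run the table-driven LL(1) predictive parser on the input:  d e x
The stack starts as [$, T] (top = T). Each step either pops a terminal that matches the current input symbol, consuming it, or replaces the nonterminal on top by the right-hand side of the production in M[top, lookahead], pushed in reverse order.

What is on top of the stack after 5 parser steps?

     Stack     Input    Action
  1  $ T       d e x $  expand T -> Q
  2  $ Q       d e x $  expand Q -> T' R x
  3  $ x R T'  d e x $  expand T' -> d
  4  $ x R d   d e x $  match d
  5  $ x R     e x $    expand R -> e
Stack after step 5: $ x e (top = e).

e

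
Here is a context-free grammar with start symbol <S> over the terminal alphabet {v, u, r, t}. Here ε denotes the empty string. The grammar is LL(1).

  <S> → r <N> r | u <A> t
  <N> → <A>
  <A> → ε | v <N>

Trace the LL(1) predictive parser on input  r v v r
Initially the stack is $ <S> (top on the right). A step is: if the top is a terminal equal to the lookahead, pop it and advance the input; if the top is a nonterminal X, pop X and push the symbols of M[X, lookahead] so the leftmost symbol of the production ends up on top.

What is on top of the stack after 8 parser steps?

step 1: stack=$ <S>  input=r v v r $  — expand <S> → r <N> r
step 2: stack=$ r <N> r  input=r v v r $  — match r
step 3: stack=$ r <N>  input=v v r $  — expand <N> → <A>
step 4: stack=$ r <A>  input=v v r $  — expand <A> → v <N>
step 5: stack=$ r <N> v  input=v v r $  — match v
step 6: stack=$ r <N>  input=v r $  — expand <N> → <A>
step 7: stack=$ r <A>  input=v r $  — expand <A> → v <N>
step 8: stack=$ r <N> v  input=v r $  — match v
Stack after step 8: $ r <N> (top = <N>).

<N>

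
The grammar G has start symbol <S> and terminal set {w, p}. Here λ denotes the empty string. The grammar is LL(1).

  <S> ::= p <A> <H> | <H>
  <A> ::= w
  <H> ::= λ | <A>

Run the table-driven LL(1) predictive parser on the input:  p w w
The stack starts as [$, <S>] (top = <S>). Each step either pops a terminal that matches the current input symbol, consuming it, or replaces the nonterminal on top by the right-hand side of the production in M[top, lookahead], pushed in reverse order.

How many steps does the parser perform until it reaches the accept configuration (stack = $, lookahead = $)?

step 1: stack=$ <S>  input=p w w $  — expand <S> ::= p <A> <H>
step 2: stack=$ <H> <A> p  input=p w w $  — match p
step 3: stack=$ <H> <A>  input=w w $  — expand <A> ::= w
step 4: stack=$ <H> w  input=w w $  — match w
step 5: stack=$ <H>  input=w $  — expand <H> ::= <A>
step 6: stack=$ <A>  input=w $  — expand <A> ::= w
step 7: stack=$ w  input=w $  — match w
Accept reached after 7 steps.

7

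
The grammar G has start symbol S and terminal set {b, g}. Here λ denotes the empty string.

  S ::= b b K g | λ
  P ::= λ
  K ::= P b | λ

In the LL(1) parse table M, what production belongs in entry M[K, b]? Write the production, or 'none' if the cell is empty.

K ::= P b

FIRST(S): from S::=b b K g we get {b}; from S::=λ we get {λ}. So FIRST(S) = {λ, b}.
FIRST(P): from P::=λ we get {λ}. So FIRST(P) = {λ}.
FIRST(K): from K::=P b we get {b}; from K::=λ we get {λ}. So FIRST(K) = {λ, b}.
FOLLOW(S) includes $ since S is the start symbol.
FOLLOW(K): in S::=b b K g, K is followed by g with FIRST {g}. Thus FOLLOW(K) = {g}.
For K ::= P b: FIRST(P b) = {b}, so it goes in M[K, t] for t ∈ {b}.
For K ::= λ: FIRST(λ) = {λ}, so it goes in M[K, t] for t ∈ {}; since λ ∈ FIRST, also for every t ∈ FOLLOW(K) = {g}.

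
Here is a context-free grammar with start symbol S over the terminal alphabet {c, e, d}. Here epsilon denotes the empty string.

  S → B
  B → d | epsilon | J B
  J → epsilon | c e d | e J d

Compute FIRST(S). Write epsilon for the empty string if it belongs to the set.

FIRST(J): from J→epsilon we get {epsilon}; from J→c e d we get {c}; from J→e J d we get {e}. So FIRST(J) = {epsilon, c, e}.
FIRST(B): from B→d we get {d}; from B→epsilon we get {epsilon}; from B→J B we get {epsilon, c, d, e}. So FIRST(B) = {epsilon, c, d, e}.
FIRST(S): from S→B we get {epsilon, c, d, e}. So FIRST(S) = {epsilon, c, d, e}.

{epsilon, c, d, e}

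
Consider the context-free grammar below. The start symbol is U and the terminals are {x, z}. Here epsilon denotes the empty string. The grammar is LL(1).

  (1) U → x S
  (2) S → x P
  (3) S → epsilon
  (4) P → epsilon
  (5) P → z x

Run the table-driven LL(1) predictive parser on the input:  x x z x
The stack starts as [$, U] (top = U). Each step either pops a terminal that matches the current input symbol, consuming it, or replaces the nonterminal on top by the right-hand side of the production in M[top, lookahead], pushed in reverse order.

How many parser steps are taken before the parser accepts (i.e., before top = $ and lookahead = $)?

7

     Stack  Input      Action
  1  $ U    x x z x $  expand U → x S
  2  $ S x  x x z x $  match x
  3  $ S    x z x $    expand S → x P
  4  $ P x  x z x $    match x
  5  $ P    z x $      expand P → z x
  6  $ x z  z x $      match z
  7  $ x    x $        match x
Accept reached after 7 steps.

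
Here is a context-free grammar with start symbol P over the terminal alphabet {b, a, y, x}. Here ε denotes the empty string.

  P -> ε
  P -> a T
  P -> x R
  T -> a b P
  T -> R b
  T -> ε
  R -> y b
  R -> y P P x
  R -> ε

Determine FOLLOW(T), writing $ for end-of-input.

FIRST(P) = {ε, a, x}
FIRST(R) = {ε, y}
FIRST(T) = {ε, a, b, y}  (via R b)
FOLLOW(P) includes $ since P is the start symbol.
FOLLOW(P): in T->a b P, the suffix after P is empty, so FOLLOW(P) ⊇ FOLLOW(T) = {$, a, x}; in R->y P P x (occurrence 1), P is followed by P x with FIRST {a, x}; in R->y P P x (occurrence 2), P is followed by x with FIRST {x}. Thus FOLLOW(P) = {$, a, x}.
FOLLOW(T): in P->a T, the suffix after T is empty, so FOLLOW(T) ⊇ FOLLOW(P) = {$, a, x}. Thus FOLLOW(T) = {$, a, x}.
FOLLOW(R): in P->x R, the suffix after R is empty, so FOLLOW(R) ⊇ FOLLOW(P) = {$, a, x}; in T->R b, R is followed by b with FIRST {b}. Thus FOLLOW(R) = {$, a, b, x}.

{$, a, x}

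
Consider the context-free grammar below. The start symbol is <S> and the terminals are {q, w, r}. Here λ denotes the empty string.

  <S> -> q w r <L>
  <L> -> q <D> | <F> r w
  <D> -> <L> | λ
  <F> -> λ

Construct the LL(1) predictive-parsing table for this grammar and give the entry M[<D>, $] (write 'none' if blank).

FIRST(<S>) = {q}
FIRST(<F>) = {λ}
FIRST(<L>) = {q, r}  (via <F> r w)
FIRST(<D>) = {λ, q, r}  (via <L>)
FOLLOW(<S>) includes $ since <S> is the start symbol.
FOLLOW(<L>): in <S>->q w r <L>, the suffix after <L> is empty, so FOLLOW(<L>) ⊇ FOLLOW(<S>) = {$}; in <D>-><L>, the suffix after <L> is empty, so FOLLOW(<L>) ⊇ FOLLOW(<D>) = {$}. Thus FOLLOW(<L>) = {$}.
FOLLOW(<D>): in <L>->q <D>, the suffix after <D> is empty, so FOLLOW(<D>) ⊇ FOLLOW(<L>) = {$}. Thus FOLLOW(<D>) = {$}.
For <D> -> <L>: FIRST(<L>) = {q, r}, so it goes in M[<D>, t] for t ∈ {q, r}.
For <D> -> λ: FIRST(λ) = {λ}, so it goes in M[<D>, t] for t ∈ {}; since λ ∈ FIRST, also for every t ∈ FOLLOW(<D>) = {$}.

<D> -> λ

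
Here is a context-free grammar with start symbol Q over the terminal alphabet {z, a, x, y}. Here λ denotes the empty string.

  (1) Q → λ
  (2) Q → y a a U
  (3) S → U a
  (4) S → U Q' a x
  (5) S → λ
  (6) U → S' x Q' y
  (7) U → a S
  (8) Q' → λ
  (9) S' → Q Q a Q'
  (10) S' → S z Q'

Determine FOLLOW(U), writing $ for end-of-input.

FIRST(Q) = {λ, y}
FIRST(Q') = {λ}
FIRST(S) = {λ, a, y, z}  (via U a, U Q' a x)
FIRST(S') = {a, y, z}  (via Q Q a Q', S z Q')
FIRST(U) = {a, y, z}  (via S' x Q' y)
FOLLOW(Q) includes $ since Q is the start symbol.
FOLLOW(Q): in S'→Q Q a Q' (occurrence 1), Q is followed by Q a Q' with FIRST {a, y}; in S'→Q Q a Q' (occurrence 2), Q is followed by a Q' with FIRST {a}. Thus FOLLOW(Q) = {$, a, y}.
FOLLOW(U): in Q→y a a U, the suffix after U is empty, so FOLLOW(U) ⊇ FOLLOW(Q) = {$, a, y}; in S→U a, U is followed by a with FIRST {a}; in S→U Q' a x, U is followed by Q' a x with FIRST {a}. Thus FOLLOW(U) = {$, a, y}.
FOLLOW(S): in U→a S, the suffix after S is empty, so FOLLOW(S) ⊇ FOLLOW(U) = {$, a, y}; in S'→S z Q', S is followed by z Q' with FIRST {z}. Thus FOLLOW(S) = {$, a, y, z}.
FOLLOW(S'): in U→S' x Q' y, S' is followed by x Q' y with FIRST {x}. Thus FOLLOW(S') = {x}.
FOLLOW(Q'): in S→U Q' a x, Q' is followed by a x with FIRST {a}; in U→S' x Q' y, Q' is followed by y with FIRST {y}; in S'→Q Q a Q', the suffix after Q' is empty, so FOLLOW(Q') ⊇ FOLLOW(S') = {x}; in S'→S z Q', the suffix after Q' is empty, so FOLLOW(Q') ⊇ FOLLOW(S') = {x}. Thus FOLLOW(Q') = {a, x, y}.

{$, a, y}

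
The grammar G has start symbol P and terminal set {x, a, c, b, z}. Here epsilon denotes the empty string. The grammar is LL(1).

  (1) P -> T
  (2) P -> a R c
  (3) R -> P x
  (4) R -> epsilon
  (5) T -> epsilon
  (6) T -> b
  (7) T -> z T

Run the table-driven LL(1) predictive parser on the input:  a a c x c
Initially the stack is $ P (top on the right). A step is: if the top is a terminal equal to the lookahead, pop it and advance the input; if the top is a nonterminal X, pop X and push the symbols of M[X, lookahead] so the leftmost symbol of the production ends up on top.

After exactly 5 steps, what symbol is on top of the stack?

R

     Stack        Input        Action
  1  $ P          a a c x c $  expand P -> a R c
  2  $ c R a      a a c x c $  match a
  3  $ c R        a c x c $    expand R -> P x
  4  $ c x P      a c x c $    expand P -> a R c
  5  $ c x c R a  a c x c $    match a
Stack after step 5: $ c x c R (top = R).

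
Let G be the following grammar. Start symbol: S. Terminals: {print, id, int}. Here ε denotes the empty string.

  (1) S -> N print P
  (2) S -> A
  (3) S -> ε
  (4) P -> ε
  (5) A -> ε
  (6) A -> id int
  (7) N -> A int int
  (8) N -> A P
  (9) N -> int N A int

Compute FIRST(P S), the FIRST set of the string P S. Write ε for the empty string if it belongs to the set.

FIRST(P): from P->ε we get {ε}. So FIRST(P) = {ε}.
FIRST(A): from A->ε we get {ε}; from A->id int we get {id}. So FIRST(A) = {ε, id}.
FIRST(N): from N->A int int we get {id, int}; from N->A P we get {ε, id}; from N->int N A int we get {int}. So FIRST(N) = {ε, id, int}.
FIRST(S): from S->N print P we get {id, int, print}; from S->A we get {ε, id}; from S->ε we get {ε}. So FIRST(S) = {ε, id, int, print}.
FIRST(P S): take FIRST of each symbol in turn, carrying on past any symbol whose FIRST contains ε; result {ε, id, int, print}.

{ε, id, int, print}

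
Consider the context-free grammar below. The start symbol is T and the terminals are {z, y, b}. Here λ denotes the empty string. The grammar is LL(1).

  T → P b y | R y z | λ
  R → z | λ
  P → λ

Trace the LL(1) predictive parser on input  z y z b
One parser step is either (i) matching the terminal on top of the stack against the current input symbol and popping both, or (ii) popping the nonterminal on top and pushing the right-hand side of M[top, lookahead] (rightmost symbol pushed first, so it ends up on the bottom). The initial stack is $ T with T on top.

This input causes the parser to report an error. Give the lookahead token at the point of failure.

     Stack    Input      Action
  1  $ T      z y z b $  expand T → R y z
  2  $ z y R  z y z b $  expand R → z
  3  $ z y z  z y z b $  match z
  4  $ z y    y z b $    match y
  5  $ z      z b $      match z
  6  $        b $        error: stack empty but input remains

b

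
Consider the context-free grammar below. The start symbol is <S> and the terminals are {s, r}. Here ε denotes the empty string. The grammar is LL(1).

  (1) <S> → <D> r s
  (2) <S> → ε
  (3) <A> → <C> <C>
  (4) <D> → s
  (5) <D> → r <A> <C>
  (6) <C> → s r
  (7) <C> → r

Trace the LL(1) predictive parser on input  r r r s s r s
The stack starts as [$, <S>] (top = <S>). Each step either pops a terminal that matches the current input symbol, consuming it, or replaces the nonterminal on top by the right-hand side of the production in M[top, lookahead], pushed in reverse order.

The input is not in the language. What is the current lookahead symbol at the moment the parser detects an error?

s

step 1: stack=$ <S>  input=r r r s s r s $  — expand <S> → <D> r s
step 2: stack=$ s r <D>  input=r r r s s r s $  — expand <D> → r <A> <C>
step 3: stack=$ s r <C> <A> r  input=r r r s s r s $  — match r
step 4: stack=$ s r <C> <A>  input=r r s s r s $  — expand <A> → <C> <C>
step 5: stack=$ s r <C> <C> <C>  input=r r s s r s $  — expand <C> → r
step 6: stack=$ s r <C> <C> r  input=r r s s r s $  — match r
step 7: stack=$ s r <C> <C>  input=r s s r s $  — expand <C> → r
step 8: stack=$ s r <C> r  input=r s s r s $  — match r
step 9: stack=$ s r <C>  input=s s r s $  — expand <C> → s r
step 10: stack=$ s r r s  input=s s r s $  — match s
step 11: stack=$ s r r  input=s r s $  — error: top is terminal r but lookahead is s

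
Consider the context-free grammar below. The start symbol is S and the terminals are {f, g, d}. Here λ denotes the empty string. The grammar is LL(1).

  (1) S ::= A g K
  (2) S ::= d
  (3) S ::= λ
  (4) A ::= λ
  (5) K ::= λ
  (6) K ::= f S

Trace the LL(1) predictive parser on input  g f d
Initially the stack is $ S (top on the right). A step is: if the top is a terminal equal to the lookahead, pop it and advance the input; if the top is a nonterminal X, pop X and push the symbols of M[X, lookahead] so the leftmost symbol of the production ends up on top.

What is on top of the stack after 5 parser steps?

S

     Stack    Input    Action
  1  $ S      g f d $  expand S ::= A g K
  2  $ K g A  g f d $  expand A ::= λ
  3  $ K g    g f d $  match g
  4  $ K      f d $    expand K ::= f S
  5  $ S f    f d $    match f
Stack after step 5: $ S (top = S).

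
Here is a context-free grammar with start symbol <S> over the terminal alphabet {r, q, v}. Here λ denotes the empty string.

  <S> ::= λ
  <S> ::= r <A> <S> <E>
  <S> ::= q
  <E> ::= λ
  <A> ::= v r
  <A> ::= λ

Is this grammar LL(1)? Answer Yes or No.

Yes

FIRST(<S>) = {λ, q, r}
FIRST(<E>) = {λ}
FIRST(<A>) = {λ, v}
FOLLOW(<S>) = {$}
FOLLOW(<E>) = {$}
FOLLOW(<A>) = {$, q, r}
Each cell of M receives at most one production.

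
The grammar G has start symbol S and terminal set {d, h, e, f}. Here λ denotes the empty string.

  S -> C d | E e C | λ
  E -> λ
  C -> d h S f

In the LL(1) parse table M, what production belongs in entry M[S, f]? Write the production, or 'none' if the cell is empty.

FIRST(E) = {λ}
FIRST(C) = {d}
FIRST(S) = {λ, d, e}  (via C d, E e C)
FOLLOW(S) includes $ since S is the start symbol.
FOLLOW(S): in C->d h S f, S is followed by f with FIRST {f}. Thus FOLLOW(S) = {$, f}.
For S -> C d: FIRST(C d) = {d}, so it goes in M[S, t] for t ∈ {d}.
For S -> E e C: FIRST(E e C) = {e}, so it goes in M[S, t] for t ∈ {e}.
For S -> λ: FIRST(λ) = {λ}, so it goes in M[S, t] for t ∈ {}; since λ ∈ FIRST, also for every t ∈ FOLLOW(S) = {$, f}.

S -> λ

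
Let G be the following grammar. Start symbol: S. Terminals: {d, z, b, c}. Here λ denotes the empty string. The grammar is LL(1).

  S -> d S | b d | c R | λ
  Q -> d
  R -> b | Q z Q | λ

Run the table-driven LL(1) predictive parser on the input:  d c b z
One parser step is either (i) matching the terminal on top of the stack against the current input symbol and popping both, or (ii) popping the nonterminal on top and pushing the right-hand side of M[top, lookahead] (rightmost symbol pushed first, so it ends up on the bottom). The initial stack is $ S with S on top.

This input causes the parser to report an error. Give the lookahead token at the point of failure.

z

step 1: stack=$ S  input=d c b z $  — expand S -> d S
step 2: stack=$ S d  input=d c b z $  — match d
step 3: stack=$ S  input=c b z $  — expand S -> c R
step 4: stack=$ R c  input=c b z $  — match c
step 5: stack=$ R  input=b z $  — expand R -> b
step 6: stack=$ b  input=b z $  — match b
step 7: stack=$  input=z $  — error: stack empty but input remains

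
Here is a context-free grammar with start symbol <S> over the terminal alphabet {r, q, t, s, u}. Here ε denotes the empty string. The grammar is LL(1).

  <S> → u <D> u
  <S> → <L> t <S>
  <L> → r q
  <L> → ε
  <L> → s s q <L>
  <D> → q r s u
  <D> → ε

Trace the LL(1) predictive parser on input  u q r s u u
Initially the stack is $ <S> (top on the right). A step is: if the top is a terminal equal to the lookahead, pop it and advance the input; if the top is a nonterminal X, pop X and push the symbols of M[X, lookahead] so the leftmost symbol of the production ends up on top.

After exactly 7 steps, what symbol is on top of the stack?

u

step 1: stack=$ <S>  input=u q r s u u $  — expand <S> → u <D> u
step 2: stack=$ u <D> u  input=u q r s u u $  — match u
step 3: stack=$ u <D>  input=q r s u u $  — expand <D> → q r s u
step 4: stack=$ u u s r q  input=q r s u u $  — match q
step 5: stack=$ u u s r  input=r s u u $  — match r
step 6: stack=$ u u s  input=s u u $  — match s
step 7: stack=$ u u  input=u u $  — match u
Stack after step 7: $ u (top = u).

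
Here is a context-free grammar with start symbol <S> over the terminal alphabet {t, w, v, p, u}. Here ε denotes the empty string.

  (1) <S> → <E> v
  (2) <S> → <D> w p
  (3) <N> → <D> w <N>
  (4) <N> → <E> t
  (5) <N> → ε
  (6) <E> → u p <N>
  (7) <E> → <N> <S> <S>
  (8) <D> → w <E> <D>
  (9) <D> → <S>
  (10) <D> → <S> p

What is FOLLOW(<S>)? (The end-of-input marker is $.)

{$, p, t, u, v, w}

FIRST(<S>): from <S>→<E> v we get {u, w}; from <S>→<D> w p we get {u, w}. So FIRST(<S>) = {u, w}.
FIRST(<D>): from <D>→w <E> <D> we get {w}; from <D>→<S> we get {u, w}; from <D>→<S> p we get {u, w}. So FIRST(<D>) = {u, w}.
FIRST(<N>): from <N>→<D> w <N> we get {u, w}; from <N>→<E> t we get {u, w}; from <N>→ε we get {ε}. So FIRST(<N>) = {ε, u, w}.
FIRST(<E>): from <E>→u p <N> we get {u}; from <E>→<N> <S> <S> we get {u, w}. So FIRST(<E>) = {u, w}.
FOLLOW(<S>) includes $ since <S> is the start symbol.
FOLLOW(<E>): in <S>→<E> v, <E> is followed by v with FIRST {v}; in <N>→<E> t, <E> is followed by t with FIRST {t}; in <D>→w <E> <D>, <E> is followed by <D> with FIRST {u, w}. Thus FOLLOW(<E>) = {t, u, v, w}.
FOLLOW(<N>): in <N>→<D> w <N>, the suffix after <N> is empty (adds nothing new); in <E>→u p <N>, the suffix after <N> is empty, so FOLLOW(<N>) ⊇ FOLLOW(<E>) = {t, u, v, w}; in <E>→<N> <S> <S>, <N> is followed by <S> <S> with FIRST {u, w}. Thus FOLLOW(<N>) = {t, u, v, w}.
FOLLOW(<D>): in <S>→<D> w p, <D> is followed by w p with FIRST {w}; in <N>→<D> w <N>, <D> is followed by w <N> with FIRST {w}; in <D>→w <E> <D>, the suffix after <D> is empty (adds nothing new). Thus FOLLOW(<D>) = {w}.
FOLLOW(<S>): in <E>→<N> <S> <S> (occurrence 1), <S> is followed by <S> with FIRST {u, w}; in <E>→<N> <S> <S> (occurrence 2), the suffix after <S> is empty, so FOLLOW(<S>) ⊇ FOLLOW(<E>) = {t, u, v, w}; in <D>→<S>, the suffix after <S> is empty, so FOLLOW(<S>) ⊇ FOLLOW(<D>) = {w}; in <D>→<S> p, <S> is followed by p with FIRST {p}. Thus FOLLOW(<S>) = {$, p, t, u, v, w}.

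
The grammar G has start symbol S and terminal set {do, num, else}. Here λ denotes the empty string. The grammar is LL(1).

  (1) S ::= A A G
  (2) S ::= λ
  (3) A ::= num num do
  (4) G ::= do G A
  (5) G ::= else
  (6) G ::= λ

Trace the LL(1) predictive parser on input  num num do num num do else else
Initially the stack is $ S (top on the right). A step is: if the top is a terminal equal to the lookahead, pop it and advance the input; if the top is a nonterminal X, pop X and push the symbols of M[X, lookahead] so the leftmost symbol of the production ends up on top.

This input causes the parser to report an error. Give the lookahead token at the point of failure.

step 1: stack=$ S  input=num num do num num do else else $  — expand S ::= A A G
step 2: stack=$ G A A  input=num num do num num do else else $  — expand A ::= num num do
step 3: stack=$ G A do num num  input=num num do num num do else else $  — match num
step 4: stack=$ G A do num  input=num do num num do else else $  — match num
step 5: stack=$ G A do  input=do num num do else else $  — match do
step 6: stack=$ G A  input=num num do else else $  — expand A ::= num num do
step 7: stack=$ G do num num  input=num num do else else $  — match num
step 8: stack=$ G do num  input=num do else else $  — match num
step 9: stack=$ G do  input=do else else $  — match do
step 10: stack=$ G  input=else else $  — expand G ::= else
step 11: stack=$ else  input=else else $  — match else
step 12: stack=$  input=else $  — error: stack empty but input remains

else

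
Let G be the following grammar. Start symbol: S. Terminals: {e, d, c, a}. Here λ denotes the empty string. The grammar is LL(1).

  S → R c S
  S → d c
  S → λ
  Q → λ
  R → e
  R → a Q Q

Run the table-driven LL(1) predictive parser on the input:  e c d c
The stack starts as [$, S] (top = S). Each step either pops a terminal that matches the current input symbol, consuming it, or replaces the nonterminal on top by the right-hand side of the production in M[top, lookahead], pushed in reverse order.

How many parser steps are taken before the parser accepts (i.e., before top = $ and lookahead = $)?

     Stack    Input      Action
  1  $ S      e c d c $  expand S → R c S
  2  $ S c R  e c d c $  expand R → e
  3  $ S c e  e c d c $  match e
  4  $ S c    c d c $    match c
  5  $ S      d c $      expand S → d c
  6  $ c d    d c $      match d
  7  $ c      c $        match c
Accept reached after 7 steps.

7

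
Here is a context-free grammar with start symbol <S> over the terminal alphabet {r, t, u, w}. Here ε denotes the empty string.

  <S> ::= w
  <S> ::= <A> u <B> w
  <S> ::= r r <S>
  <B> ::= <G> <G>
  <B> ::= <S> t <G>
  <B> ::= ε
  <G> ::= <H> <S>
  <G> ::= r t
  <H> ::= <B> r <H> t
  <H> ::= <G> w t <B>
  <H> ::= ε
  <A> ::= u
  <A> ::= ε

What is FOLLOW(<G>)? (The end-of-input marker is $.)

{r, t, u, w}

FIRST(<A>) = {ε, u}
FIRST(<S>) = {r, u, w}  (via <A> u <B> w)
FIRST(<B>) = {ε, r, u, w}  (via <G> <G>, <S> t <G>)
FIRST(<G>) = {r, u, w}  (via <H> <S>)
FIRST(<H>) = {ε, r, u, w}  (via <B> r <H> t, <G> w t <B>)
FOLLOW(<S>) includes $ since <S> is the start symbol.
FOLLOW(<H>): in <G>::=<H> <S>, <H> is followed by <S> with FIRST {r, u, w}; in <H>::=<B> r <H> t, <H> is followed by t with FIRST {t}. Thus FOLLOW(<H>) = {r, t, u, w}.
FOLLOW(<B>): in <S>::=<A> u <B> w, <B> is followed by w with FIRST {w}; in <H>::=<B> r <H> t, <B> is followed by r <H> t with FIRST {r}; in <H>::=<G> w t <B>, the suffix after <B> is empty, so FOLLOW(<B>) ⊇ FOLLOW(<H>) = {r, t, u, w}. Thus FOLLOW(<B>) = {r, t, u, w}.
FOLLOW(<G>): in <B>::=<G> <G> (occurrence 1), <G> is followed by <G> with FIRST {r, u, w}; in <B>::=<G> <G> (occurrence 2), the suffix after <G> is empty, so FOLLOW(<G>) ⊇ FOLLOW(<B>) = {r, t, u, w}; in <B>::=<S> t <G>, the suffix after <G> is empty, so FOLLOW(<G>) ⊇ FOLLOW(<B>) = {r, t, u, w}; in <H>::=<G> w t <B>, <G> is followed by w t <B> with FIRST {w}. Thus FOLLOW(<G>) = {r, t, u, w}.
FOLLOW(<S>): in <S>::=r r <S>, the suffix after <S> is empty (adds nothing new); in <B>::=<S> t <G>, <S> is followed by t <G> with FIRST {t}; in <G>::=<H> <S>, the suffix after <S> is empty, so FOLLOW(<S>) ⊇ FOLLOW(<G>) = {r, t, u, w}. Thus FOLLOW(<S>) = {$, r, t, u, w}.
FOLLOW(<A>): in <S>::=<A> u <B> w, <A> is followed by u <B> w with FIRST {u}. Thus FOLLOW(<A>) = {u}.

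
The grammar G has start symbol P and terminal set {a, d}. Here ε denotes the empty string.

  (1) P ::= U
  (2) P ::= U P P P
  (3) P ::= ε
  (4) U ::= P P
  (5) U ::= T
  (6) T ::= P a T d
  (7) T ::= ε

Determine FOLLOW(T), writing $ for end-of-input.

{$, a, d}

FIRST(P): from P::=U we get {ε, a}; from P::=U P P P we get {ε, a}; from P::=ε we get {ε}. So FIRST(P) = {ε, a}.
FIRST(T): from T::=P a T d we get {a}; from T::=ε we get {ε}. So FIRST(T) = {ε, a}.
FIRST(U): from U::=P P we get {ε, a}; from U::=T we get {ε, a}. So FIRST(U) = {ε, a}.
FOLLOW(P) includes $ since P is the start symbol.
FOLLOW(P): in P::=U P P P (occurrence 1), P is followed by P P with FIRST {ε, a}; in P::=U P P P (occurrence 1), the suffix after P is nullable (adds nothing new); in P::=U P P P (occurrence 2), P is followed by P with FIRST {ε, a}; in P::=U P P P (occurrence 2), the suffix after P is nullable (adds nothing new); in P::=U P P P (occurrence 3), the suffix after P is empty (adds nothing new); in U::=P P (occurrence 1), P is followed by P with FIRST {ε, a}; in U::=P P (occurrence 1), the suffix after P is nullable, so FOLLOW(P) ⊇ FOLLOW(U) = {$, a}; in U::=P P (occurrence 2), the suffix after P is empty, so FOLLOW(P) ⊇ FOLLOW(U) = {$, a}; in T::=P a T d, P is followed by a T d with FIRST {a}. Thus FOLLOW(P) = {$, a}.
FOLLOW(U): in P::=U, the suffix after U is empty, so FOLLOW(U) ⊇ FOLLOW(P) = {$, a}; in P::=U P P P, U is followed by P P P with FIRST {ε, a}; in P::=U P P P, the suffix after U is nullable, so FOLLOW(U) ⊇ FOLLOW(P) = {$, a}. Thus FOLLOW(U) = {$, a}.
FOLLOW(T): in U::=T, the suffix after T is empty, so FOLLOW(T) ⊇ FOLLOW(U) = {$, a}; in T::=P a T d, T is followed by d with FIRST {d}. Thus FOLLOW(T) = {$, a, d}.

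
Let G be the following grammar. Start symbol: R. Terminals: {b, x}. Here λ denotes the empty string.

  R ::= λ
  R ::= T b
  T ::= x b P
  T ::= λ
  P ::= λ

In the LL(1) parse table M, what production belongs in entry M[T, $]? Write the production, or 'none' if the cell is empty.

none

FIRST(T) = {λ, x}
FIRST(P) = {λ}
FIRST(R) = {λ, b, x}  (via T b)
FOLLOW(R) includes $ since R is the start symbol.
FOLLOW(T): in R::=T b, T is followed by b with FIRST {b}. Thus FOLLOW(T) = {b}.
For T ::= x b P: FIRST(x b P) = {x}, so it goes in M[T, t] for t ∈ {x}.
For T ::= λ: FIRST(λ) = {λ}, so it goes in M[T, t] for t ∈ {}; since λ ∈ FIRST, also for every t ∈ FOLLOW(T) = {b}.
None of these place a production in M[T, $].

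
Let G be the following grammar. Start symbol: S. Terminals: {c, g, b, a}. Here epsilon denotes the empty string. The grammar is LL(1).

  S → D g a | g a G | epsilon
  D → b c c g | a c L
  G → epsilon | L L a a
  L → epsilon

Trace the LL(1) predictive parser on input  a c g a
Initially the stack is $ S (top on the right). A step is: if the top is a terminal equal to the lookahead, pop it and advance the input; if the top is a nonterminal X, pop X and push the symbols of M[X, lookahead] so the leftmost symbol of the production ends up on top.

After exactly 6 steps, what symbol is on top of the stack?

a

step 1: stack=$ S  input=a c g a $  — expand S → D g a
step 2: stack=$ a g D  input=a c g a $  — expand D → a c L
step 3: stack=$ a g L c a  input=a c g a $  — match a
step 4: stack=$ a g L c  input=c g a $  — match c
step 5: stack=$ a g L  input=g a $  — expand L → epsilon
step 6: stack=$ a g  input=g a $  — match g
Stack after step 6: $ a (top = a).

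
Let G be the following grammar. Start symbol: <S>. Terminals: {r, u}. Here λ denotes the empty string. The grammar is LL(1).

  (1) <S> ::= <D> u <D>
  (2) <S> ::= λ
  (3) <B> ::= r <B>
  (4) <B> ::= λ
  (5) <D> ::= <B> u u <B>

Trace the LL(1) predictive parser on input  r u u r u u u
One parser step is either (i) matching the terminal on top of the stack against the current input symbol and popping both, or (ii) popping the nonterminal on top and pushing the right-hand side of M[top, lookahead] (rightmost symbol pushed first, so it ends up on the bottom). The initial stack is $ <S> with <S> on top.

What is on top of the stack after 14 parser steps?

step 1: stack=$ <S>  input=r u u r u u u $  — expand <S> ::= <D> u <D>
step 2: stack=$ <D> u <D>  input=r u u r u u u $  — expand <D> ::= <B> u u <B>
step 3: stack=$ <D> u <B> u u <B>  input=r u u r u u u $  — expand <B> ::= r <B>
step 4: stack=$ <D> u <B> u u <B> r  input=r u u r u u u $  — match r
step 5: stack=$ <D> u <B> u u <B>  input=u u r u u u $  — expand <B> ::= λ
step 6: stack=$ <D> u <B> u u  input=u u r u u u $  — match u
step 7: stack=$ <D> u <B> u  input=u r u u u $  — match u
step 8: stack=$ <D> u <B>  input=r u u u $  — expand <B> ::= r <B>
step 9: stack=$ <D> u <B> r  input=r u u u $  — match r
step 10: stack=$ <D> u <B>  input=u u u $  — expand <B> ::= λ
step 11: stack=$ <D> u  input=u u u $  — match u
step 12: stack=$ <D>  input=u u $  — expand <D> ::= <B> u u <B>
step 13: stack=$ <B> u u <B>  input=u u $  — expand <B> ::= λ
step 14: stack=$ <B> u u  input=u u $  — match u
Stack after step 14: $ <B> u (top = u).

u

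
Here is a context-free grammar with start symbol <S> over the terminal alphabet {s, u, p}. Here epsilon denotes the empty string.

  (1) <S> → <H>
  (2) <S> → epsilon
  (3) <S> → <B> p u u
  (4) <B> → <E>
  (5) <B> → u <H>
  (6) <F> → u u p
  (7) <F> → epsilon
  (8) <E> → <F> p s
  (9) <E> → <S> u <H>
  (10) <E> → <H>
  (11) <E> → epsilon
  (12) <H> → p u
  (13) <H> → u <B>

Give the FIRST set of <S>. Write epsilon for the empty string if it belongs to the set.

FIRST(<F>): from <F>→u u p we get {u}; from <F>→epsilon we get {epsilon}. So FIRST(<F>) = {epsilon, u}.
FIRST(<H>): from <H>→p u we get {p}; from <H>→u <B> we get {u}. So FIRST(<H>) = {p, u}.
FIRST(<S>): from <S>→<H> we get {p, u}; from <S>→epsilon we get {epsilon}; from <S>→<B> p u u we get {p, u}. So FIRST(<S>) = {epsilon, p, u}.
FIRST(<E>): from <E>→<F> p s we get {p, u}; from <E>→<S> u <H> we get {p, u}; from <E>→<H> we get {p, u}; from <E>→epsilon we get {epsilon}. So FIRST(<E>) = {epsilon, p, u}.
FIRST(<B>): from <B>→<E> we get {epsilon, p, u}; from <B>→u <H> we get {u}. So FIRST(<B>) = {epsilon, p, u}.

{epsilon, p, u}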